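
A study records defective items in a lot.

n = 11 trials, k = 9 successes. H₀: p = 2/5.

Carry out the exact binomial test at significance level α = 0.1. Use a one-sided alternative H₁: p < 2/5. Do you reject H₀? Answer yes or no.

Exact binomial: n=11, k=9, p₀=2/5=0.4000
P(X≤9) from Σ C(n,i)·p₀^i·(1−p₀)^(n−i)
p-value (one-sided, H₁ less) = 0.99927
At α=0.1: p ≥ α → fail to reject H₀

reject H₀: no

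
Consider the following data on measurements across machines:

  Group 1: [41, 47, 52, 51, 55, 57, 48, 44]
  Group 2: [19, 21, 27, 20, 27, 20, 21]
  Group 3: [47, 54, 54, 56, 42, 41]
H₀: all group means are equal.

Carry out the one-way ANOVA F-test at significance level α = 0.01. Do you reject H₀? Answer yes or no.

reject H₀: yes

Group means [49.38, 22.14, 49.00], grand mean 40.190
SSB = Σnᵢ(x̄ᵢ−x̄)² = 3420.506; SSW = ΣΣ(x−x̄ᵢ)² = 490.732
MSB = 3420.506/2 = 1710.2530; MSW = 490.732/18 = 27.2629
F = MSB/MSW = 62.7319
df = (2, 18)
p-value (upper-tail) = 0.00000
At α=0.01: p < α → reject H₀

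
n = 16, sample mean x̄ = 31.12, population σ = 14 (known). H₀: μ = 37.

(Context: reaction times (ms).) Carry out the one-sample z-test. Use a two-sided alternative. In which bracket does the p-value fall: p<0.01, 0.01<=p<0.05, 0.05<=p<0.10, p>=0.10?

SE = σ/√n = 14/√16 = 3.5000
z = (x̄−μ₀)/SE = (31.12−37)/3.5000 = -1.6800
p-value (two-sided) = 0.09296
→ bracket: 0.05<=p<0.10

p-value bracket: 0.05<=p<0.10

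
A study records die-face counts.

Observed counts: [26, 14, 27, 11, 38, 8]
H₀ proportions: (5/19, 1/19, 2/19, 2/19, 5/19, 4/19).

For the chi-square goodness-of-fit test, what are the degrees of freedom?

df = k − 1 = 6 − 1 = 5

degrees of freedom = 5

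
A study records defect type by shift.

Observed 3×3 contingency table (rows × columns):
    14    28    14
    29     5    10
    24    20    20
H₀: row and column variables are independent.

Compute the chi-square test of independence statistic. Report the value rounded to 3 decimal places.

Row totals [56, 44, 64], col totals [67, 53, 44], n=164
χ² = (14−22.88)²/22.88 + (28−18.10)²/18.10 + (14−15.02)²/15.02 + (29−17.98)²/17.98 + (5−14.22)²/14.22 + (10−11.80)²/11.80 + (24−26.15)²/26.15 + (20−20.68)²/20.68 + (20−17.17)²/17.17 = 22.6131
df = 4

test statistic = 22.613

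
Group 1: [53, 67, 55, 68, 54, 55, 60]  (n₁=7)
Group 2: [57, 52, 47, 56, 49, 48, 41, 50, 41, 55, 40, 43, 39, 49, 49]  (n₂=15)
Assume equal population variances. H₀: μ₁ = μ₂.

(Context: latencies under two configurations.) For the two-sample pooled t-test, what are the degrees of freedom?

degrees of freedom = 20

df = n₁ + n₂ − 2 = 7 + 15 − 2 = 20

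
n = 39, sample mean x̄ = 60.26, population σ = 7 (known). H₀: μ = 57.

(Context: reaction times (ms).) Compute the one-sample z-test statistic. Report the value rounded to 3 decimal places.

test statistic = 2.908

SE = σ/√n = 7/√39 = 1.1209
z = (x̄−μ₀)/SE = (60.26−57)/1.1209 = 2.9084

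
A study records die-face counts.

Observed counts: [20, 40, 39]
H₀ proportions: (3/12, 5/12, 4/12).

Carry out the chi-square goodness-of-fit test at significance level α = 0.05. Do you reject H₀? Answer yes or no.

reject H₀: no

n = 99; E_i = n·p_i = [24.75, 41.25, 33.00]
χ² = (20−24.75)²/24.75 + (40−41.25)²/41.25 + (39−33.00)²/33.00 = 2.0404
df = 2
p-value (upper-tail) = 0.36052
At α=0.05: p ≥ α → fail to reject H₀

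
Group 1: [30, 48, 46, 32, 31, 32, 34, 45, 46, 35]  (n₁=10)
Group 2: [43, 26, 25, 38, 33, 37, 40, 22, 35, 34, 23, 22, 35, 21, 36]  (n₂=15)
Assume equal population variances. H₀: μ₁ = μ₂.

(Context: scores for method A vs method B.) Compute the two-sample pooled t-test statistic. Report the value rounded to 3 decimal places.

test statistic = 2.180

x̄₁=37.900, s₁=7.355, n₁=10
x̄₂=31.333, s₂=7.394, n₂=15
s_p² = [9·7.355² + 14·7.394²]/23 = 54.4449
SE = √(s_p²·(1/10+1/15)) = 3.0123
t = (37.900−31.333)/3.0123 = 2.1799
df = 23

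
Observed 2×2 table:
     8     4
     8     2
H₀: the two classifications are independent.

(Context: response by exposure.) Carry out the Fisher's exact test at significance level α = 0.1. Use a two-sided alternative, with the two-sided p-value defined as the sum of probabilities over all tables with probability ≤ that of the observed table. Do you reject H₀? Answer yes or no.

reject H₀: no

Margins: r₁=12, r₂=10, c₁=16, c₂=6, n=22
p_obs = C(12,8)·C(10,8)/C(22,16); sum pmf over tables with pmf ≤ p_obs
p-value (two-sided) = 0.64617
At α=0.1: p ≥ α → fail to reject H₀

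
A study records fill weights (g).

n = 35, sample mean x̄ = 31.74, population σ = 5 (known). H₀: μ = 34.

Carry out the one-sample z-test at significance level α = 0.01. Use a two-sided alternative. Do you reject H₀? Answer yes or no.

SE = σ/√n = 5/√35 = 0.8452
z = (x̄−μ₀)/SE = (31.74−34)/0.8452 = -2.6741
p-value (two-sided) = 0.00749
At α=0.01: p < α → reject H₀

reject H₀: yes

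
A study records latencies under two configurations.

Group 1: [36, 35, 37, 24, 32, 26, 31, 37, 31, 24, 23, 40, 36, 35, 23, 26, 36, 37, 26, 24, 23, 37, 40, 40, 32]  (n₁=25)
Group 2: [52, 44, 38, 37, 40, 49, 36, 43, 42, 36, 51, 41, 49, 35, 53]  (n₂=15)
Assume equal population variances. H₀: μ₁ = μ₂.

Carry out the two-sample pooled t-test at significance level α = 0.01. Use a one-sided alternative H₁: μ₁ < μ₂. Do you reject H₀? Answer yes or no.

x̄₁=31.640, s₁=6.123, n₁=25
x̄₂=43.067, s₂=6.296, n₂=15
s_p² = [24·6.123² + 14·6.296²]/38 = 38.2814
SE = √(s_p²·(1/25+1/15)) = 2.0207
t = (31.640−43.067)/2.0207 = -5.6547
df = 38
p-value (one-sided, H₁ less) = 0.00000
At α=0.01: p < α → reject H₀

reject H₀: yes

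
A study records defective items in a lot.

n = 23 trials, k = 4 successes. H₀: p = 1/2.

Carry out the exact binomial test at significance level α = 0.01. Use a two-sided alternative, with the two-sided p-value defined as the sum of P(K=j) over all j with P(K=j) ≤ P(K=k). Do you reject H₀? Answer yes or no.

Exact binomial: n=23, k=4, p₀=1/2=0.5000
P(X=j) = C(n,j)·p₀^j·(1−p₀)^(n−j); p = Σ P(X=j) over j with P(X=j) ≤ P(X=4)
p-value (two-sided) = 0.00260
At α=0.01: p < α → reject H₀

reject H₀: yes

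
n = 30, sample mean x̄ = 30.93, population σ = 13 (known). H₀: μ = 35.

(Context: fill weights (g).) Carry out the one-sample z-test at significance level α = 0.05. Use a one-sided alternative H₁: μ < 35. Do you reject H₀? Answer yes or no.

SE = σ/√n = 13/√30 = 2.3735
z = (x̄−μ₀)/SE = (30.93−35)/2.3735 = -1.7148
p-value (one-sided, H₁ less) = 0.04319
At α=0.05: p < α → reject H₀

reject H₀: yes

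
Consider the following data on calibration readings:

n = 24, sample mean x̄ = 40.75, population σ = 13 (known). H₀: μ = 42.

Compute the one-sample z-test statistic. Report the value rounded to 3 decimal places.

SE = σ/√n = 13/√24 = 2.6536
z = (x̄−μ₀)/SE = (40.75−42)/2.6536 = -0.4711

test statistic = -0.471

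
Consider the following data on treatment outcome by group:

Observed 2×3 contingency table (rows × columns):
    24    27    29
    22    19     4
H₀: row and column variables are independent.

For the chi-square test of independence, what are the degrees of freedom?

df = (r−1)(c−1) = (2−1)·(3−1) = 2

degrees of freedom = 2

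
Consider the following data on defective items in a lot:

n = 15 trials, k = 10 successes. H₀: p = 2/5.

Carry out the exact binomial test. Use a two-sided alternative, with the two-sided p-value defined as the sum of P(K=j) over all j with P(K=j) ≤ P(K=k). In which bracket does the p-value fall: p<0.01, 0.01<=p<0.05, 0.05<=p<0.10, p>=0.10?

Exact binomial: n=15, k=10, p₀=2/5=0.4000
P(X=j) = C(n,j)·p₀^j·(1−p₀)^(n−j); p = Σ P(X=j) over j with P(X=j) ≤ P(X=10)
p-value (two-sided) = 0.06095
→ bracket: 0.05<=p<0.10

p-value bracket: 0.05<=p<0.10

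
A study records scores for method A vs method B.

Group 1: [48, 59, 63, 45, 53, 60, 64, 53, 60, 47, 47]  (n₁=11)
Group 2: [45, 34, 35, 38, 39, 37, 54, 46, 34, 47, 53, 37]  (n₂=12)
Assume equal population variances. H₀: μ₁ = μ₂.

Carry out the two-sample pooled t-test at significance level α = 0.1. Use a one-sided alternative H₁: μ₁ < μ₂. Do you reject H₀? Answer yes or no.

reject H₀: no

x̄₁=54.455, s₁=7.019, n₁=11
x̄₂=41.583, s₂=7.166, n₂=12
s_p² = [10·7.019² + 11·7.166²]/21 = 50.3640
SE = √(s_p²·(1/11+1/12)) = 2.9624
t = (54.455−41.583)/2.9624 = 4.3449
df = 21
p-value (one-sided, H₁ less) = 0.99986
At α=0.1: p ≥ α → fail to reject H₀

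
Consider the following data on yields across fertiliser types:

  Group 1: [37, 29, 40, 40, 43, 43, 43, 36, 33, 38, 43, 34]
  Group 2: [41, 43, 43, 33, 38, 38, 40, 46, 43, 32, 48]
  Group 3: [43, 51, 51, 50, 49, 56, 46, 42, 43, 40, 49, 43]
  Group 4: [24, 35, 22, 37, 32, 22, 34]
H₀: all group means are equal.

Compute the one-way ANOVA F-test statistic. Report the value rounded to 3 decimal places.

test statistic = 17.846

Group means [38.25, 40.45, 46.92, 29.43], grand mean 39.833
SSB = Σnᵢ(x̄ᵢ−x̄)² = 1394.225; SSW = ΣΣ(x−x̄ᵢ)² = 989.608
MSB = 1394.225/3 = 464.7417; MSW = 989.608/38 = 26.0423
F = MSB/MSW = 17.8456
df = (3, 38)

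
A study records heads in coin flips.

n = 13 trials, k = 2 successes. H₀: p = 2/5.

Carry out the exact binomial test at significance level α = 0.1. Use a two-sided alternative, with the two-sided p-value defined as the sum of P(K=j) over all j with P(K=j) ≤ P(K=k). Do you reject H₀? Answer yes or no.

Exact binomial: n=13, k=2, p₀=2/5=0.4000
P(X=j) = C(n,j)·p₀^j·(1−p₀)^(n−j); p = Σ P(X=j) over j with P(X=j) ≤ P(X=2)
p-value (two-sided) = 0.08999
At α=0.1: p < α → reject H₀

reject H₀: yes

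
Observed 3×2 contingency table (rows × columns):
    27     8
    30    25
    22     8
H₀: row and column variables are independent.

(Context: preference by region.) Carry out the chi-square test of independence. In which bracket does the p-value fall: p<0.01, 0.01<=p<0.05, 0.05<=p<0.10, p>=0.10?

Row totals [35, 55, 30], col totals [79, 41], n=120
χ² = (27−23.04)²/23.04 + (8−11.96)²/11.96 + (30−36.21)²/36.21 + (25−18.79)²/18.79 + (22−19.75)²/19.75 + (8−10.25)²/10.25 = 5.8561
df = 2
p-value (upper-tail) = 0.05350
→ bracket: 0.05<=p<0.10

p-value bracket: 0.05<=p<0.10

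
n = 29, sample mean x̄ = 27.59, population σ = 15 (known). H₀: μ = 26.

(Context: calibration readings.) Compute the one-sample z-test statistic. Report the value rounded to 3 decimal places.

SE = σ/√n = 15/√29 = 2.7854
z = (x̄−μ₀)/SE = (27.59−26)/2.7854 = 0.5708

test statistic = 0.571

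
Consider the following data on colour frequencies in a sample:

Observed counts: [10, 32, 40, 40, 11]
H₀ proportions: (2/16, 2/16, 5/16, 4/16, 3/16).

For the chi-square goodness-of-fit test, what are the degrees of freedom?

df = k − 1 = 5 − 1 = 4

degrees of freedom = 4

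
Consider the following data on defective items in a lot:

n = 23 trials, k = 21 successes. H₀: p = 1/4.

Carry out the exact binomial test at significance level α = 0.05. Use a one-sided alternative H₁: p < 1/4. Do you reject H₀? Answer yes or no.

Exact binomial: n=23, k=21, p₀=1/4=0.2500
P(X≤21) from Σ C(n,i)·p₀^i·(1−p₀)^(n−i)
p-value (one-sided, H₁ less) = 1.00000
At α=0.05: p ≥ α → fail to reject H₀

reject H₀: no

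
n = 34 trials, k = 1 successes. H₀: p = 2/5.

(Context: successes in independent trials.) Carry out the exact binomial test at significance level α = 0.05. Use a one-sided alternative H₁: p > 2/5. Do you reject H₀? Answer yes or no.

reject H₀: no

Exact binomial: n=34, k=1, p₀=2/5=0.4000
P(X≥1) from Σ C(n,i)·p₀^i·(1−p₀)^(n−i)
p-value (one-sided, H₁ greater) = 1.00000
At α=0.05: p ≥ α → fail to reject H₀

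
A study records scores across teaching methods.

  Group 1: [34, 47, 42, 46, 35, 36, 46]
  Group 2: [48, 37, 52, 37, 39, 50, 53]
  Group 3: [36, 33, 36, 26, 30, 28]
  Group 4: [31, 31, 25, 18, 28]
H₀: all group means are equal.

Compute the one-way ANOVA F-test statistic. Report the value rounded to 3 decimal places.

test statistic = 12.681

Group means [40.86, 45.14, 31.50, 26.60], grand mean 36.960
SSB = Σnᵢ(x̄ᵢ−x̄)² = 1290.546; SSW = ΣΣ(x−x̄ᵢ)² = 712.414
MSB = 1290.546/3 = 430.1819; MSW = 712.414/21 = 33.9245
F = MSB/MSW = 12.6806
df = (3, 21)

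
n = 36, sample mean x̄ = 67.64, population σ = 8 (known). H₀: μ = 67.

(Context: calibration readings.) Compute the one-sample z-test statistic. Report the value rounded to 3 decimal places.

test statistic = 0.480

SE = σ/√n = 8/√36 = 1.3333
z = (x̄−μ₀)/SE = (67.64−67)/1.3333 = 0.4800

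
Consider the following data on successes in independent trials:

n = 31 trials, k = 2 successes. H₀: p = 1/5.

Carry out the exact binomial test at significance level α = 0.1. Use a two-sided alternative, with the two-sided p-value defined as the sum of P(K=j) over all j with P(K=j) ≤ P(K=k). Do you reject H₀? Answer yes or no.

Exact binomial: n=31, k=2, p₀=1/5=0.2000
P(X=j) = C(n,j)·p₀^j·(1−p₀)^(n−j); p = Σ P(X=j) over j with P(X=j) ≤ P(X=2)
p-value (two-sided) = 0.07016
At α=0.1: p < α → reject H₀

reject H₀: yes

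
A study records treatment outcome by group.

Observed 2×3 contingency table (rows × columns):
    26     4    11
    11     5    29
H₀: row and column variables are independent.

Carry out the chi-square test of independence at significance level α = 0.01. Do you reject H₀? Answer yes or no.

Row totals [41, 45], col totals [37, 9, 40], n=86
χ² = (26−17.64)²/17.64 + (4−4.29)²/4.29 + (11−19.07)²/19.07 + (11−19.36)²/19.36 + (5−4.71)²/4.71 + (29−20.93)²/20.93 = 14.1367
df = 2
p-value (upper-tail) = 0.00085
At α=0.01: p < α → reject H₀

reject H₀: yes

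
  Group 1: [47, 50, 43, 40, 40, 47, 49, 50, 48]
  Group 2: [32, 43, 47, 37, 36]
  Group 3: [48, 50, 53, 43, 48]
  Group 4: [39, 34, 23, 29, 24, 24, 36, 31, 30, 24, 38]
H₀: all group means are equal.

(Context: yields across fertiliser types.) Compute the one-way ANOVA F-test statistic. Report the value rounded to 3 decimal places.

Group means [46.00, 39.00, 48.40, 30.18], grand mean 39.433
SSB = Σnᵢ(x̄ᵢ−x̄)² = 1732.530; SSW = ΣΣ(x−x̄ᵢ)² = 678.836
MSB = 1732.530/3 = 577.5101; MSW = 678.836/26 = 26.1091
F = MSB/MSW = 22.1191
df = (3, 26)

test statistic = 22.119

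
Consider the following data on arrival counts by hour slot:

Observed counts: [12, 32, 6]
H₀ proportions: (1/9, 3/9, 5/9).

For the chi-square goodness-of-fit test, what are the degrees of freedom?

df = k − 1 = 3 − 1 = 2

degrees of freedom = 2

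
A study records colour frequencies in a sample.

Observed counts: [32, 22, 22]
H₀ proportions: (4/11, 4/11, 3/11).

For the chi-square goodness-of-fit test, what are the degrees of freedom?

degrees of freedom = 2

df = k − 1 = 3 − 1 = 2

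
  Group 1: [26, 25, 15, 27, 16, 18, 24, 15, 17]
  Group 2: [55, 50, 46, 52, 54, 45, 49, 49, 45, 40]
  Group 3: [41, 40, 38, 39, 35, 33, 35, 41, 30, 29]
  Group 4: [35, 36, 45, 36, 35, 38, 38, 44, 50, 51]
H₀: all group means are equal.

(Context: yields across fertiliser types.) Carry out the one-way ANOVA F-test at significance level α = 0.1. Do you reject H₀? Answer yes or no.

reject H₀: yes

Group means [20.33, 48.50, 36.10, 40.80], grand mean 36.846
SSB = Σnᵢ(x̄ᵢ−x̄)² = 3974.077; SSW = ΣΣ(x−x̄ᵢ)² = 915.000
MSB = 3974.077/3 = 1324.6923; MSW = 915.000/35 = 26.1429
F = MSB/MSW = 50.6713
df = (3, 35)
p-value (upper-tail) = 0.00000
At α=0.1: p < α → reject H₀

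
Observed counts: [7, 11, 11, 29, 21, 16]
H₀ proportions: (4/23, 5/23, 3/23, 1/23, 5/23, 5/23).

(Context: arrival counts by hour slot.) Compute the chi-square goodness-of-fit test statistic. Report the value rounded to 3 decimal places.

test statistic = 160.950

n = 95; E_i = n·p_i = [16.52, 20.65, 12.39, 4.13, 20.65, 20.65]
χ² = (7−16.52)²/16.52 + (11−20.65)²/20.65 + (11−12.39)²/12.39 + (29−4.13)²/4.13 + (21−20.65)²/20.65 + (16−20.65)²/20.65 = 160.9496
df = 5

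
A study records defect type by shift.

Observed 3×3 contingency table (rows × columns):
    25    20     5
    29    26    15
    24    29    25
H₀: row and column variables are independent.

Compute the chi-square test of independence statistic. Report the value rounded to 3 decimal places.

Row totals [50, 70, 78], col totals [78, 75, 45], n=198
χ² = (25−19.70)²/19.70 + (20−18.94)²/18.94 + (5−11.36)²/11.36 + (29−27.58)²/27.58 + (26−26.52)²/26.52 + (15−15.91)²/15.91 + (24−30.73)²/30.73 + (29−29.55)²/29.55 + (25−17.73)²/17.73 = 9.6529
df = 4

test statistic = 9.653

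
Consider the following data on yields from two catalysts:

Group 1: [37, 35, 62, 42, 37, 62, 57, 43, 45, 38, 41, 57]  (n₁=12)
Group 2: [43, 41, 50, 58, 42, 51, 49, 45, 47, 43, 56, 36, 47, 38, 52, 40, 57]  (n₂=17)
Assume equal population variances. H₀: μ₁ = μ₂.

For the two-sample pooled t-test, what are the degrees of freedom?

df = n₁ + n₂ − 2 = 12 + 17 − 2 = 27

degrees of freedom = 27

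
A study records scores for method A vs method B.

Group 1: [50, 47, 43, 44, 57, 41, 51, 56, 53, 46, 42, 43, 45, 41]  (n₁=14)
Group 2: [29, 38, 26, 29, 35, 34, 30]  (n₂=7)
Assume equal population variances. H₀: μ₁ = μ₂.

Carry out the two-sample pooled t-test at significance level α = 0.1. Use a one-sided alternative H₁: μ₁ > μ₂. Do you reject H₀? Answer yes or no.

reject H₀: yes

x̄₁=47.071, s₁=5.441, n₁=14
x̄₂=31.571, s₂=4.198, n₂=7
s_p² = [13·5.441² + 6·4.198²]/19 = 25.8233
SE = √(s_p²·(1/14+1/7)) = 2.3524
t = (47.071−31.571)/2.3524 = 6.5891
df = 19
p-value (one-sided, H₁ greater) = 0.00000
At α=0.1: p < α → reject H₀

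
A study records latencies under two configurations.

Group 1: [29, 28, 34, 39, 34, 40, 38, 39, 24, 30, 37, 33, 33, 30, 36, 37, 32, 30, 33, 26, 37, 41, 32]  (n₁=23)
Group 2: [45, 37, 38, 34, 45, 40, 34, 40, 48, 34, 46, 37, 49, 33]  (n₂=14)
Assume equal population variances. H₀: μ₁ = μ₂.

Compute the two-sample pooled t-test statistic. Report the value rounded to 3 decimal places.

test statistic = -3.804

x̄₁=33.565, s₁=4.581, n₁=23
x̄₂=40.000, s₂=5.616, n₂=14
s_p² = [22·4.581² + 13·5.616²]/35 = 24.9043
SE = √(s_p²·(1/23+1/14)) = 1.6916
t = (33.565−40.000)/1.6916 = -3.8038
df = 35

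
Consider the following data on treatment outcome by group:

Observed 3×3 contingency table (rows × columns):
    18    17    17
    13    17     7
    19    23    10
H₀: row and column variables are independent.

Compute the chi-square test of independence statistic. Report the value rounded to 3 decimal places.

test statistic = 3.778

Row totals [52, 37, 52], col totals [50, 57, 34], n=141
χ² = (18−18.44)²/18.44 + (17−21.02)²/21.02 + (17−12.54)²/12.54 + (13−13.12)²/13.12 + (17−14.96)²/14.96 + (7−8.92)²/8.92 + (19−18.44)²/18.44 + (23−21.02)²/21.02 + (10−12.54)²/12.54 = 3.7783
df = 4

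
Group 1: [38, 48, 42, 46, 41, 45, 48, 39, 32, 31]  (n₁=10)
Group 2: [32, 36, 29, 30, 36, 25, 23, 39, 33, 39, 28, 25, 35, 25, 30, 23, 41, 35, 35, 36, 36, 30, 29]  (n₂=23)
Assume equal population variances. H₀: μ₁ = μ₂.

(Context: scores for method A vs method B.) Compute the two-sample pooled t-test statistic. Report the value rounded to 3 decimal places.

x̄₁=41.000, s₁=6.092, n₁=10
x̄₂=31.739, s₂=5.328, n₂=23
s_p² = [9·6.092² + 22·5.328²]/31 = 30.9173
SE = √(s_p²·(1/10+1/23)) = 2.1062
t = (41.000−31.739)/2.1062 = 4.3970
df = 31

test statistic = 4.397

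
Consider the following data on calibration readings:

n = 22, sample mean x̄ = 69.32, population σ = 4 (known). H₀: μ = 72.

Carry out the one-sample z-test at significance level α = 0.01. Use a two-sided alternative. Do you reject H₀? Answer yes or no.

reject H₀: yes

SE = σ/√n = 4/√22 = 0.8528
z = (x̄−μ₀)/SE = (69.32−72)/0.8528 = -3.1426
p-value (two-sided) = 0.00167
At α=0.01: p < α → reject H₀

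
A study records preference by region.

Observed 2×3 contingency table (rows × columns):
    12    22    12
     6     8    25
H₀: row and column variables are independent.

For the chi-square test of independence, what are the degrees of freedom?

df = (r−1)(c−1) = (2−1)·(3−1) = 2

degrees of freedom = 2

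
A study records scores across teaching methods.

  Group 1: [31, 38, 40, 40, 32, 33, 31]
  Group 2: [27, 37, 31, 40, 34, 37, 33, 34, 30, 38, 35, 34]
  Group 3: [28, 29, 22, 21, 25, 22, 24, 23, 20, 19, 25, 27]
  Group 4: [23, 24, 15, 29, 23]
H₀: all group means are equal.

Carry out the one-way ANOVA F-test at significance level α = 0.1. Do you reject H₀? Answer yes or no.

Group means [35.00, 34.17, 23.75, 22.80], grand mean 29.278
SSB = Σnᵢ(x̄ᵢ−x̄)² = 1092.506; SSW = ΣΣ(x−x̄ᵢ)² = 460.717
MSB = 1092.506/3 = 364.1685; MSW = 460.717/32 = 14.3974
F = MSB/MSW = 25.2941
df = (3, 32)
p-value (upper-tail) = 0.00000
At α=0.1: p < α → reject H₀

reject H₀: yes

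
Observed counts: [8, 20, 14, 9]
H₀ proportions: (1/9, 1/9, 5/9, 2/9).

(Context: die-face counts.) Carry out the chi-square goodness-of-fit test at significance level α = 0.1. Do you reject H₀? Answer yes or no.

reject H₀: yes

n = 51; E_i = n·p_i = [5.67, 5.67, 28.33, 11.33]
χ² = (8−5.67)²/5.67 + (20−5.67)²/5.67 + (14−28.33)²/28.33 + (9−11.33)²/11.33 = 44.9471
df = 3
p-value (upper-tail) = 0.00000
At α=0.1: p < α → reject H₀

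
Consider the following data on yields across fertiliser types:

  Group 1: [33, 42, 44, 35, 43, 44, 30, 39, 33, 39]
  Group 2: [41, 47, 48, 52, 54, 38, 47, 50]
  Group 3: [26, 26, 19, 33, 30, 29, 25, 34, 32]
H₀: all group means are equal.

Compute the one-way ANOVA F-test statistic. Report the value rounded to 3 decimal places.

test statistic = 29.527

Group means [38.20, 47.12, 28.22], grand mean 37.519
SSB = Σnᵢ(x̄ᵢ−x̄)² = 1520.710; SSW = ΣΣ(x−x̄ᵢ)² = 618.031
MSB = 1520.710/2 = 760.3551; MSW = 618.031/24 = 25.7513
F = MSB/MSW = 29.5269
df = (2, 24)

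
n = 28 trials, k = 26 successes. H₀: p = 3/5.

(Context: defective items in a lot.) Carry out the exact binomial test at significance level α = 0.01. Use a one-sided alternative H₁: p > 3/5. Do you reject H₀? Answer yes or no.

reject H₀: yes

Exact binomial: n=28, k=26, p₀=3/5=0.6000
P(X≥26) from Σ C(n,i)·p₀^i·(1−p₀)^(n−i)
p-value (one-sided, H₁ greater) = 0.00012
At α=0.01: p < α → reject H₀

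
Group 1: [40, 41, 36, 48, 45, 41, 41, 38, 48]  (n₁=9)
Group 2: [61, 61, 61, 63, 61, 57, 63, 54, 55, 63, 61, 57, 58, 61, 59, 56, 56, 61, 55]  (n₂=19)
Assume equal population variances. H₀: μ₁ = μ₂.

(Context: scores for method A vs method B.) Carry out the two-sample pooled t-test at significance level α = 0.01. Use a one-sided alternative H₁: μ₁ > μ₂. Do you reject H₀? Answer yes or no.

reject H₀: no

x̄₁=42.000, s₁=4.183, n₁=9
x̄₂=59.105, s₂=2.979, n₂=19
s_p² = [8·4.183² + 18·2.979²]/26 = 11.5304
SE = √(s_p²·(1/9+1/19)) = 1.3740
t = (42.000−59.105)/1.3740 = -12.4488
df = 26
p-value (one-sided, H₁ greater) = 1.00000
At α=0.01: p ≥ α → fail to reject H₀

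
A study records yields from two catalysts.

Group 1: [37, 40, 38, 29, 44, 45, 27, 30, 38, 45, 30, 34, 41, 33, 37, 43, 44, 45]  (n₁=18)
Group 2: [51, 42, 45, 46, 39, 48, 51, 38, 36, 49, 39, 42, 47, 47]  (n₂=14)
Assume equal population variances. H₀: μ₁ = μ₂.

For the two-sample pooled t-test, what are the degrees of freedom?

degrees of freedom = 30

df = n₁ + n₂ − 2 = 18 + 14 − 2 = 30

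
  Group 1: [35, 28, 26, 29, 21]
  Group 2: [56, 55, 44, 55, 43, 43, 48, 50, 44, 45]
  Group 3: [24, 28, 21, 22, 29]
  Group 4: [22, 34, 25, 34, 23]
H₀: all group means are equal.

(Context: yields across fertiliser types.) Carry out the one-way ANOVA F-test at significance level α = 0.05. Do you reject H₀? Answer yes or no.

Group means [27.80, 48.30, 24.80, 27.60], grand mean 35.360
SSB = Σnᵢ(x̄ᵢ−x̄)² = 2818.860; SSW = ΣΣ(x−x̄ᵢ)² = 550.900
MSB = 2818.860/3 = 939.6200; MSW = 550.900/21 = 26.2333
F = MSB/MSW = 35.8178
df = (3, 21)
p-value (upper-tail) = 0.00000
At α=0.05: p < α → reject H₀

reject H₀: yes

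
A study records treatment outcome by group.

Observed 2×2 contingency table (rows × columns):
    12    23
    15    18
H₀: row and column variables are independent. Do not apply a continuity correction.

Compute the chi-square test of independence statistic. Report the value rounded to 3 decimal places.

test statistic = 0.885

Row totals [35, 33], col totals [27, 41], n=68
χ² = (12−13.90)²/13.90 + (23−21.10)²/21.10 + (15−13.10)²/13.10 + (18−19.90)²/19.90 = 0.8850
df = 1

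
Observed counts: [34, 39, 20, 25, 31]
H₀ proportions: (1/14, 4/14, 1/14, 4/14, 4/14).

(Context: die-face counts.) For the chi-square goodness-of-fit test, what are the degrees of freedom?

degrees of freedom = 4

df = k − 1 = 5 − 1 = 4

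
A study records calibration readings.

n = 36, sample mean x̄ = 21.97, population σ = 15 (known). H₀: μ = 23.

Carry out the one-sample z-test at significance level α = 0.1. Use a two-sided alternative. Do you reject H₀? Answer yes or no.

SE = σ/√n = 15/√36 = 2.5000
z = (x̄−μ₀)/SE = (21.97−23)/2.5000 = -0.4120
p-value (two-sided) = 0.68034
At α=0.1: p ≥ α → fail to reject H₀

reject H₀: no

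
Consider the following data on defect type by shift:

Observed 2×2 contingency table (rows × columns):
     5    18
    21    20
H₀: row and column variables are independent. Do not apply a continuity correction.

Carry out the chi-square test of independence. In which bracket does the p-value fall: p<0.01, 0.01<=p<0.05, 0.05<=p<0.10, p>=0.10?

p-value bracket: 0.01<=p<0.05

Row totals [23, 41], col totals [26, 38], n=64
χ² = (5−9.34)²/9.34 + (18−13.66)²/13.66 + (21−16.66)²/16.66 + (20−24.34)²/24.34 = 5.3089
df = 1
p-value (upper-tail) = 0.02122
→ bracket: 0.01<=p<0.05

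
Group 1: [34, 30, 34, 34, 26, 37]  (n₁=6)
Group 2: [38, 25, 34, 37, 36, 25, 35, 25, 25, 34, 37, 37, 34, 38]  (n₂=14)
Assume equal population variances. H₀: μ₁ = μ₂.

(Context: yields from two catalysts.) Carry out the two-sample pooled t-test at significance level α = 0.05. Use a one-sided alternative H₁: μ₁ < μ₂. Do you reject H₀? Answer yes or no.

reject H₀: no

x̄₁=32.500, s₁=3.886, n₁=6
x̄₂=32.857, s₂=5.333, n₂=14
s_p² = [5·3.886² + 13·5.333²]/18 = 24.7341
SE = √(s_p²·(1/6+1/14)) = 2.4267
t = (32.500−32.857)/2.4267 = -0.1472
df = 18
p-value (one-sided, H₁ less) = 0.44232
At α=0.05: p ≥ α → fail to reject H₀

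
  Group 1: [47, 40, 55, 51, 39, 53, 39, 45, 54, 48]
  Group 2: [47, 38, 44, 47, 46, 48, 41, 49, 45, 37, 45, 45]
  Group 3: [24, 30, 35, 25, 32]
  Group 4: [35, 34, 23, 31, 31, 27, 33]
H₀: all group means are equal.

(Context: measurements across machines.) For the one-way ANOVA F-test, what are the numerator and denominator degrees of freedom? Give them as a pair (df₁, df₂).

degrees of freedom = [3, 30]

k = 4 groups, N = 34 total
df = (k−1, N−k) = (4−1, 34−4) = (3, 30)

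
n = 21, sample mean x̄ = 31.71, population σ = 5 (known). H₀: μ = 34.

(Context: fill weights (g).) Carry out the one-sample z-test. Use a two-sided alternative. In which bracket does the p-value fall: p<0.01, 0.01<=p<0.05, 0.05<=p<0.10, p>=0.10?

SE = σ/√n = 5/√21 = 1.0911
z = (x̄−μ₀)/SE = (31.71−34)/1.0911 = -2.0988
p-value (two-sided) = 0.03583
→ bracket: 0.01<=p<0.05

p-value bracket: 0.01<=p<0.05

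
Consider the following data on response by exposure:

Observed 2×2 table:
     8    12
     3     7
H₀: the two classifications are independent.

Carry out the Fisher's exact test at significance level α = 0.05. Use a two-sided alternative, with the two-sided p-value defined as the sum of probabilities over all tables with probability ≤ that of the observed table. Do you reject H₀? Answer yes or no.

Margins: r₁=20, r₂=10, c₁=11, c₂=19, n=30
p_obs = C(20,8)·C(10,3)/C(30,11); sum pmf over tables with pmf ≤ p_obs
p-value (two-sided) = 0.70200
At α=0.05: p ≥ α → fail to reject H₀

reject H₀: no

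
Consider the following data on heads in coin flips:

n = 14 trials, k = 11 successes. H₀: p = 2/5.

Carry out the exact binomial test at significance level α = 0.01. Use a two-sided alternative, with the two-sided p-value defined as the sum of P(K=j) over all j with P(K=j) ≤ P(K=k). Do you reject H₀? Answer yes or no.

Exact binomial: n=14, k=11, p₀=2/5=0.4000
P(X=j) = C(n,j)·p₀^j·(1−p₀)^(n−j); p = Σ P(X=j) over j with P(X=j) ≤ P(X=11)
p-value (two-sided) = 0.00469
At α=0.01: p < α → reject H₀

reject H₀: yes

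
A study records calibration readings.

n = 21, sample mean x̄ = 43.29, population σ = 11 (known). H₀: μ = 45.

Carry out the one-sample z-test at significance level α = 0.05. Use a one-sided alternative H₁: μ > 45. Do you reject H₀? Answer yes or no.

reject H₀: no

SE = σ/√n = 11/√21 = 2.4004
z = (x̄−μ₀)/SE = (43.29−45)/2.4004 = -0.7124
p-value (one-sided, H₁ greater) = 0.76189
At α=0.05: p ≥ α → fail to reject H₀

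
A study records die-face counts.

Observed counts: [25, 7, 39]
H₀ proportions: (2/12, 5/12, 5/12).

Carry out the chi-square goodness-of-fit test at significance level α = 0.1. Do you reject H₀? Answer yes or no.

n = 71; E_i = n·p_i = [11.83, 29.58, 29.58]
χ² = (25−11.83)²/11.83 + (7−29.58)²/29.58 + (39−29.58)²/29.58 = 34.8873
df = 2
p-value (upper-tail) = 0.00000
At α=0.1: p < α → reject H₀

reject H₀: yes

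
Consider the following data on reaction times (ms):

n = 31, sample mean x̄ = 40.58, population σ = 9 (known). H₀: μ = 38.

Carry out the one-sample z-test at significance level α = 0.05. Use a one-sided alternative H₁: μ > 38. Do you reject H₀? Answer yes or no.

SE = σ/√n = 9/√31 = 1.6164
z = (x̄−μ₀)/SE = (40.58−38)/1.6164 = 1.5961
p-value (one-sided, H₁ greater) = 0.05523
At α=0.05: p ≥ α → fail to reject H₀

reject H₀: no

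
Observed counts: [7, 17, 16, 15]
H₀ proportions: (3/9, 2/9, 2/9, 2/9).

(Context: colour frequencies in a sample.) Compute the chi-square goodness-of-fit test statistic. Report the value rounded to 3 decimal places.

test statistic = 10.673

n = 55; E_i = n·p_i = [18.33, 12.22, 12.22, 12.22]
χ² = (7−18.33)²/18.33 + (17−12.22)²/12.22 + (16−12.22)²/12.22 + (15−12.22)²/12.22 = 10.6727
df = 3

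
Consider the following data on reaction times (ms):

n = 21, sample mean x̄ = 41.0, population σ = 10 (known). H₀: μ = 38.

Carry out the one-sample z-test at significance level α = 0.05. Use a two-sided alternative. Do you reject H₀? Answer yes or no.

reject H₀: no

SE = σ/√n = 10/√21 = 2.1822
z = (x̄−μ₀)/SE = (41.0−38)/2.1822 = 1.3748
p-value (two-sided) = 0.16920
At α=0.05: p ≥ α → fail to reject H₀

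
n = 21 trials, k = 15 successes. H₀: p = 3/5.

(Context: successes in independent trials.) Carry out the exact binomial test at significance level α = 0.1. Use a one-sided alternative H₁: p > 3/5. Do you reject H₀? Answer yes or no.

reject H₀: no

Exact binomial: n=21, k=15, p₀=3/5=0.6000
P(X≥15) from Σ C(n,i)·p₀^i·(1−p₀)^(n−i)
p-value (one-sided, H₁ greater) = 0.20025
At α=0.1: p ≥ α → fail to reject H₀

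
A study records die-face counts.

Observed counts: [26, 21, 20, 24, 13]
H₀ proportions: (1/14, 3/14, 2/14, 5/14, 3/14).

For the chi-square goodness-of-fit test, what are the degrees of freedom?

df = k − 1 = 5 − 1 = 4

degrees of freedom = 4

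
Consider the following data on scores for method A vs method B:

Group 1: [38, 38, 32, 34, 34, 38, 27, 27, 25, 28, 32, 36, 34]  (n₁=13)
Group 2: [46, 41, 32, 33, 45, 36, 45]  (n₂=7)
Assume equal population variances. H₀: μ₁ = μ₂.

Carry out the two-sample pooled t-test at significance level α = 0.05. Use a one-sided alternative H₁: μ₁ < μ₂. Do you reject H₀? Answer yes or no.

x̄₁=32.538, s₁=4.539, n₁=13
x̄₂=39.714, s₂=5.992, n₂=7
s_p² = [12·4.539² + 6·5.992²]/18 = 25.7033
SE = √(s_p²·(1/13+1/7)) = 2.3768
t = (32.538−39.714)/2.3768 = -3.0191
df = 18
p-value (one-sided, H₁ less) = 0.00369
At α=0.05: p < α → reject H₀

reject H₀: yes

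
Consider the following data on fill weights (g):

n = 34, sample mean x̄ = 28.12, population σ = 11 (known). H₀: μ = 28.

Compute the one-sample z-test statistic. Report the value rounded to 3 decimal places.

test statistic = 0.064

SE = σ/√n = 11/√34 = 1.8865
z = (x̄−μ₀)/SE = (28.12−28)/1.8865 = 0.0636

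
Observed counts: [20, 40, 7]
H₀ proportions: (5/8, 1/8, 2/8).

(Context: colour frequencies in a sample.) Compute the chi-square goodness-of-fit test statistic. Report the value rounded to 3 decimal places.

test statistic = 136.522

n = 67; E_i = n·p_i = [41.88, 8.38, 16.75]
χ² = (20−41.88)²/41.88 + (40−8.38)²/8.38 + (7−16.75)²/16.75 = 136.5224
df = 2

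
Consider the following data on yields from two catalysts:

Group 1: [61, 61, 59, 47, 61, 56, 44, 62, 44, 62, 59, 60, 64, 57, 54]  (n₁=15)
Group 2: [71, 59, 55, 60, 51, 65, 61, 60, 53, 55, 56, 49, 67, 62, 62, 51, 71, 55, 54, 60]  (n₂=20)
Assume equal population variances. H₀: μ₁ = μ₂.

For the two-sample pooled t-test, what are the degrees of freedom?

df = n₁ + n₂ − 2 = 15 + 20 − 2 = 33

degrees of freedom = 33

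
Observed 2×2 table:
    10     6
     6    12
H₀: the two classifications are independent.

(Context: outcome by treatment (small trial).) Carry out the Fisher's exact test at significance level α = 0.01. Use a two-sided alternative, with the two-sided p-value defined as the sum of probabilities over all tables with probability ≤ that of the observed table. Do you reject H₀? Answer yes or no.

Margins: r₁=16, r₂=18, c₁=16, c₂=18, n=34
p_obs = C(16,10)·C(18,6)/C(34,16); sum pmf over tables with pmf ≤ p_obs
p-value (two-sided) = 0.16793
At α=0.01: p ≥ α → fail to reject H₀

reject H₀: no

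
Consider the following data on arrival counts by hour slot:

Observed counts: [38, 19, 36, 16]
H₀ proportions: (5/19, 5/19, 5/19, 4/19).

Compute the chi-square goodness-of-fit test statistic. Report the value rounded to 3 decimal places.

test statistic = 10.264

n = 109; E_i = n·p_i = [28.68, 28.68, 28.68, 22.95]
χ² = (38−28.68)²/28.68 + (19−28.68)²/28.68 + (36−28.68)²/28.68 + (16−22.95)²/22.95 = 10.2642
df = 3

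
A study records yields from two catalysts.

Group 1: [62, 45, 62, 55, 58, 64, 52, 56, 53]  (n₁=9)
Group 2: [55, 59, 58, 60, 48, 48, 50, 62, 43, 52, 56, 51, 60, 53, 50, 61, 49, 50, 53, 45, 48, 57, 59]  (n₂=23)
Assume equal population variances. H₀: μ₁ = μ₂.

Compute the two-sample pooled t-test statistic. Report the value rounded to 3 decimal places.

x̄₁=56.333, s₁=5.979, n₁=9
x̄₂=53.348, s₂=5.449, n₂=23
s_p² = [8·5.979² + 22·5.449²]/30 = 31.3072
SE = √(s_p²·(1/9+1/23)) = 2.1999
t = (56.333−53.348)/2.1999 = 1.3571
df = 30

test statistic = 1.357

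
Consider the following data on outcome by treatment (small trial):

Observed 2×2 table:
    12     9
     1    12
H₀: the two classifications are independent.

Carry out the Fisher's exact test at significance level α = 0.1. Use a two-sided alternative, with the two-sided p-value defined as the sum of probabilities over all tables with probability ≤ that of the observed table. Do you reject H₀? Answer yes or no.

reject H₀: yes

Margins: r₁=21, r₂=13, c₁=13, c₂=21, n=34
p_obs = C(21,12)·C(13,1)/C(34,13); sum pmf over tables with pmf ≤ p_obs
p-value (two-sided) = 0.00476
At α=0.1: p < α → reject H₀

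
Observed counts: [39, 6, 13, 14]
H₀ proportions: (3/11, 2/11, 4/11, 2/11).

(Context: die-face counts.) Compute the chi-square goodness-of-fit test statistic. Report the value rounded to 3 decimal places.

test statistic = 29.635

n = 72; E_i = n·p_i = [19.64, 13.09, 26.18, 13.09]
χ² = (39−19.64)²/19.64 + (6−13.09)²/13.09 + (13−26.18)²/26.18 + (14−13.09)²/13.09 = 29.6354
df = 3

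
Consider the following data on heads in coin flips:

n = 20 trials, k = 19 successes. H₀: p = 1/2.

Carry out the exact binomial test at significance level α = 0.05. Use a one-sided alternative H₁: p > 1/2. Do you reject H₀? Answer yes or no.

reject H₀: yes

Exact binomial: n=20, k=19, p₀=1/2=0.5000
P(X≥19) from Σ C(n,i)·p₀^i·(1−p₀)^(n−i)
p-value (one-sided, H₁ greater) = 0.00002
At α=0.05: p < α → reject H₀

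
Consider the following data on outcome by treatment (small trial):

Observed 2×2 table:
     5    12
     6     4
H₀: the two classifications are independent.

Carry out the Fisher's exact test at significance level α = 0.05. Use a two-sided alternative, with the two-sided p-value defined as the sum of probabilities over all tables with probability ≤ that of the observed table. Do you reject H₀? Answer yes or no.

reject H₀: no

Margins: r₁=17, r₂=10, c₁=11, c₂=16, n=27
p_obs = C(17,5)·C(10,6)/C(27,11); sum pmf over tables with pmf ≤ p_obs
p-value (two-sided) = 0.22380
At α=0.05: p ≥ α → fail to reject H₀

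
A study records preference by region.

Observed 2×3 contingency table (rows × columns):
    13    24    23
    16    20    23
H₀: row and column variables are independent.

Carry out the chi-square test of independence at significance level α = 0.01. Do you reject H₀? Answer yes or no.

reject H₀: no

Row totals [60, 59], col totals [29, 44, 46], n=119
χ² = (13−14.62)²/14.62 + (24−22.18)²/22.18 + (23−23.19)²/23.19 + (16−14.38)²/14.38 + (20−21.82)²/21.82 + (23−22.81)²/22.81 = 0.6656
df = 2
p-value (upper-tail) = 0.71690
At α=0.01: p ≥ α → fail to reject H₀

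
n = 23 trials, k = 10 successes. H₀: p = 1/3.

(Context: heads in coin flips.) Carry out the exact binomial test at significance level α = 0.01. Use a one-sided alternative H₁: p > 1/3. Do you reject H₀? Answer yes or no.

reject H₀: no

Exact binomial: n=23, k=10, p₀=1/3=0.3333
P(X≥10) from Σ C(n,i)·p₀^i·(1−p₀)^(n−i)
p-value (one-sided, H₁ greater) = 0.20643
At α=0.01: p ≥ α → fail to reject H₀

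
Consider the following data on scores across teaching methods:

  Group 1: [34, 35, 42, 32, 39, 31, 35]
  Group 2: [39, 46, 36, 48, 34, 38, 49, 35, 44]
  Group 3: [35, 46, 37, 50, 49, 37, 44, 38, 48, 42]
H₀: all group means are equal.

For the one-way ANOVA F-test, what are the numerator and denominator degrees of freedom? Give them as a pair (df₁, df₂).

k = 3 groups, N = 26 total
df = (k−1, N−k) = (3−1, 26−3) = (2, 23)

degrees of freedom = [2, 23]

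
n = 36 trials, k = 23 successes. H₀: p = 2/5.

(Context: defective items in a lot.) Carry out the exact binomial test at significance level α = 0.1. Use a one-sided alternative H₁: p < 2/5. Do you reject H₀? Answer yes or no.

reject H₀: no

Exact binomial: n=36, k=23, p₀=2/5=0.4000
P(X≤23) from Σ C(n,i)·p₀^i·(1−p₀)^(n−i)
p-value (one-sided, H₁ less) = 0.99890
At α=0.1: p ≥ α → fail to reject H₀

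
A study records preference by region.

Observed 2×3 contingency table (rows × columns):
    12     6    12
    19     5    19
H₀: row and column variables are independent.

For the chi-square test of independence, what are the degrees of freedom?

df = (r−1)(c−1) = (2−1)·(3−1) = 2

degrees of freedom = 2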